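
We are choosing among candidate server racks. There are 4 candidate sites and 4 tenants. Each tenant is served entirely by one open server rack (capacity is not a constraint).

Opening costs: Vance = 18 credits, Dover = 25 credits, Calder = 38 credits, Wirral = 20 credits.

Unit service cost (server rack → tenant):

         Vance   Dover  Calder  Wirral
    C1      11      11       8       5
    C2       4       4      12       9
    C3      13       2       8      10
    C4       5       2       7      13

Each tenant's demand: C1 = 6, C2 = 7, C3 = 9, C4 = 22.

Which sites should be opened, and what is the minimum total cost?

For any fixed open set, each tenant goes to its cheapest open site; total = fixed + service.
{Dover, Wirral}: C1→Wirral 5·6=30, C2→Dover 4·7=28, C3→Dover 2·9=18, C4→Dover 2·22=44. Service 120; fixed 45; total 165.
{Dover}: C1→Dover 11·6=66, C2→Dover 4·7=28, C3→Dover 2·9=18, C4→Dover 2·22=44. Service 156; fixed 25; total 181.
{Vance, Dover, Wirral}: C1→Wirral 5·6=30, C2→Vance 4·7=28, C3→Dover 2·9=18, C4→Dover 2·22=44. Service 120; fixed 63; total 183.
{Vance, Dover, Calder, Wirral}: C1→Wirral 5·6=30, C2→Vance 4·7=28, C3→Dover 2·9=18, C4→Dover 2·22=44. Service 120; fixed 101; total 221.
(All 15 nonempty subsets were checked; Dover and Wirral is lowest.)

Open Dover and Wirral; minimum total cost 165.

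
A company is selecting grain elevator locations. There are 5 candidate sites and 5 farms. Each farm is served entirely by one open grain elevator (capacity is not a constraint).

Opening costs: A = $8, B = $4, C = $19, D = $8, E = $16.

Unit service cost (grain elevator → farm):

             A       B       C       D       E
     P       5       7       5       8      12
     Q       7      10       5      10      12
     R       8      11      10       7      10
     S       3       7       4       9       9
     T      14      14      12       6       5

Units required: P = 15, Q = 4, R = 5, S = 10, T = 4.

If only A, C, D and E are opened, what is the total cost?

Each farm is assigned to its cheapest site among the open ones.
{A, C, D, E}: P→A 5·15=75, Q→C 5·4=20, R→D 7·5=35, S→A 3·10=30, T→E 5·4=20. Service 180; fixed 51; total 231.

Total cost: 231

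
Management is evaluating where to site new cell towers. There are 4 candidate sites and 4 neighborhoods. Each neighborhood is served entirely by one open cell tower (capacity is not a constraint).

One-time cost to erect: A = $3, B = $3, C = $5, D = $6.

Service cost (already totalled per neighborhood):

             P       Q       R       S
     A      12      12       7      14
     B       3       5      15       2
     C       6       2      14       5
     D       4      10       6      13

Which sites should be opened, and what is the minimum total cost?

Open A and B; minimum total cost 23.

For any fixed open set, each neighborhood goes to its cheapest open site; total = fixed + service.
{A, B}: P→B 3, Q→B 5, R→A 7, S→B 2. Service 17; fixed 6; total 23.
{A, B, C}: service 14 + fixed 11 = 25
{B, D}: P→B 3, Q→B 5, R→D 6, S→B 2. Service 16; fixed 9; total 25.
{A, B, C, D}: P→B 3, Q→C 2, R→D 6, S→B 2. Service 13; fixed 17; total 30.
No other subset beats 23.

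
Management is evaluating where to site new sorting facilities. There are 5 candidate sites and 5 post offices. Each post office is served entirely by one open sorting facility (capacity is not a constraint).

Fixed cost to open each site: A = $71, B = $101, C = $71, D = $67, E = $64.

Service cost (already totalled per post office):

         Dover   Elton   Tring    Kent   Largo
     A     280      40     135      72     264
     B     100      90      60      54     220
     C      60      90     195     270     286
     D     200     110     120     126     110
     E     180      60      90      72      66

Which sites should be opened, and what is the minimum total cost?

Open C and E; minimum total cost 483.

For any fixed open set, each post office goes to its cheapest open site; total = fixed + service.
{C, E}: Dover→C 60, Elton→E 60, Tring→E 90, Kent→E 72, Largo→E 66. Service 348; fixed 135; total 483.
{B, E}: service 340 + fixed 165 = 505
{E}: service 468 + fixed 64 = 532
{A, B, C, D, E}: Dover→C 60, Elton→A 40, Tring→B 60, Kent→B 54, Largo→E 66. Service 280; fixed 374; total 654.
No other subset beats 483.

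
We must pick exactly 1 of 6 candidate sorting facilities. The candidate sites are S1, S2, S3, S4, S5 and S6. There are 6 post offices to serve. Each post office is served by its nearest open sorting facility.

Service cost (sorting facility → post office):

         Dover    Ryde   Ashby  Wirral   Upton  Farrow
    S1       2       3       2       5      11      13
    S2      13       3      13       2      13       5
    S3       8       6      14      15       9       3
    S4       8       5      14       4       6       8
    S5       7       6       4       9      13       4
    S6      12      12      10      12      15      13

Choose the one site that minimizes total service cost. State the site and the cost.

Choose S1 only; total service cost 36.

With exactly 1 open, each post office uses its cheapest among the chosen.
{S1}: Dover→S1 2, Ryde→S1 3, Ashby→S1 2, Wirral→S1 5, Upton→S1 11, Farrow→S1 13. Service cost 36.
{S5}: service cost 43
{S4}: service cost 45
Among all 6 size-1 choices, {S1} is lowest.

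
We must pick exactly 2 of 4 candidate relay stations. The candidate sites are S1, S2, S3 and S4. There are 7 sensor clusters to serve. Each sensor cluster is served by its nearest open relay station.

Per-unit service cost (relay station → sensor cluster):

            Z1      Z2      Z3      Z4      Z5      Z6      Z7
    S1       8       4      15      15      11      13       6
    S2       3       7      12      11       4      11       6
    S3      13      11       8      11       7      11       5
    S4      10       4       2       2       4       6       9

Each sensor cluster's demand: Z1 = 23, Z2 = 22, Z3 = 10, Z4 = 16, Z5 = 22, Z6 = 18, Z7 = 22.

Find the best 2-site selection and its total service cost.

Choose S2 and S4; total service cost 537.

With exactly 2 open, each sensor cluster uses its cheapest among the chosen.
{S2, S4}: Z1→S2 3·23=69, Z2→S4 4·22=88, Z3→S4 2·10=20, Z4→S4 2·16=32, Z5→S2 4·22=88, Z6→S4 6·18=108, Z7→S2 6·22=132. Service cost 537.
{S1, S4}: service cost 652
{S3, S4}: service cost 676
Among all 6 size-2 choices, {S2, S4} is lowest.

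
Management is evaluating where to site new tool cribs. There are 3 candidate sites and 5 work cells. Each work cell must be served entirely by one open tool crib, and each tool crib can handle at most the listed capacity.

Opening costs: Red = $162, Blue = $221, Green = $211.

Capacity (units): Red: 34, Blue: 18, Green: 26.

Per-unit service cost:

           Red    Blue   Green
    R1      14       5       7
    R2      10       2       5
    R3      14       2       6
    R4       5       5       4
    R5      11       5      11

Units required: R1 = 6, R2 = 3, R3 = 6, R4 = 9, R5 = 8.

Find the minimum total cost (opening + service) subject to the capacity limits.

Open {Red}: R1→Red 14·6=84, R2→Red 10·3=30, R3→Red 14·6=84, R4→Red 5·9=45, R5→Red 11·8=88.
Loads: Red carries 32/34. Service 331; fixed 162; total 493.
Next best feasible plan costs 564.

Minimum total cost: 493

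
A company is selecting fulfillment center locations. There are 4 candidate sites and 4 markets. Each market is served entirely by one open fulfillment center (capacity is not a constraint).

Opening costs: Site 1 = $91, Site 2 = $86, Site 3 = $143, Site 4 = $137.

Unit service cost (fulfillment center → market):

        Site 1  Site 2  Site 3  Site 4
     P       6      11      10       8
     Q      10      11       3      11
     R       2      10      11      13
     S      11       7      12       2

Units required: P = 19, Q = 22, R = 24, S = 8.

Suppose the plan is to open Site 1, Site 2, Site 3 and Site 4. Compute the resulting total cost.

Total cost: 701

Each market is assigned to its cheapest site among the open ones.
{Site 1, Site 2, Site 3, Site 4}: P→Site 1 6·19=114, Q→Site 3 3·22=66, R→Site 1 2·24=48, S→Site 4 2·8=16. Service 244; fixed 457; total 701.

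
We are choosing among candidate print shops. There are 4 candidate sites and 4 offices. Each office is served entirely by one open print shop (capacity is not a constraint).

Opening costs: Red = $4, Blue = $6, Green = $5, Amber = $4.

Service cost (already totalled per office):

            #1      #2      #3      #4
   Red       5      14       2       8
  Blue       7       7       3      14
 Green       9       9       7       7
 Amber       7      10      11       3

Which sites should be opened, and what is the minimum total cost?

For any fixed open set, each office goes to its cheapest open site; total = fixed + service.
{Red, Amber}: #1→Red 5, #2→Amber 10, #3→Red 2, #4→Amber 3. Service 20; fixed 8; total 28.
{Blue, Amber}: #1→Blue 7, #2→Blue 7, #3→Blue 3, #4→Amber 3. Service 20; fixed 10; total 30.
{Red, Blue, Amber}: service 17 + fixed 14 = 31
{Red, Blue, Green, Amber}: #1→Red 5, #2→Blue 7, #3→Red 2, #4→Amber 3. Service 17; fixed 19; total 36.
(All 15 nonempty subsets were checked; Red and Amber is lowest.)

Open Red and Amber; minimum total cost 28.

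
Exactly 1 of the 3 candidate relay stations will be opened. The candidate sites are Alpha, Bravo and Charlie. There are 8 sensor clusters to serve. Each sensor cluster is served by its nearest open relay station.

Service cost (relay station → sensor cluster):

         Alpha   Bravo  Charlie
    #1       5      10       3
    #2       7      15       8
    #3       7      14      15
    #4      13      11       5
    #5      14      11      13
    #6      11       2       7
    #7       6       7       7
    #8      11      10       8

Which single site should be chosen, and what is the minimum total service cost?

With exactly 1 open, each sensor cluster uses its cheapest among the chosen.
{Charlie}: #1→Charlie 3, #2→Charlie 8, #3→Charlie 15, #4→Charlie 5, #5→Charlie 13, #6→Charlie 7, #7→Charlie 7, #8→Charlie 8. Service cost 66.
{Alpha}: service cost 74
{Bravo}: service cost 80
Among all 3 size-1 choices, {Charlie} is lowest.

Choose Charlie only; total service cost 66.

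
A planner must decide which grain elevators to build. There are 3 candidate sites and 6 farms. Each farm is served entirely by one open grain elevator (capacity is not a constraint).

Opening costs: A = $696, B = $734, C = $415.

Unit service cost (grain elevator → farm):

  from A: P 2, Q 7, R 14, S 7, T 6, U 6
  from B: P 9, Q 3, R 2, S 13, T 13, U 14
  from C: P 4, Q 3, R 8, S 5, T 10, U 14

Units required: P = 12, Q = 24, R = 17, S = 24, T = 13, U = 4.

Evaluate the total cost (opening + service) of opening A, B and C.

Total cost: 2197

Each farm is assigned to its cheapest site among the open ones.
{A, B, C}: P→A 2·12=24, Q→B 3·24=72, R→B 2·17=34, S→C 5·24=120, T→A 6·13=78, U→A 6·4=24. Service 352; fixed 1845; total 2197.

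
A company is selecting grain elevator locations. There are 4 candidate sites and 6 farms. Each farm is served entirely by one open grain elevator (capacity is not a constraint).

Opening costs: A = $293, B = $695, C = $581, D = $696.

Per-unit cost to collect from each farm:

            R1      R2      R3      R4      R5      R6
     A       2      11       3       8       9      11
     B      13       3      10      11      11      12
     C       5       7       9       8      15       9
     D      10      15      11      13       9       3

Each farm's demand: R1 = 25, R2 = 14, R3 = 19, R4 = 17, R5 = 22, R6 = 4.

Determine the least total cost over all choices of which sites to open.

Minimum total cost: 932

For any fixed open set, each farm goes to its cheapest open site; total = fixed + service.
{A}: R1→A 2·25=50, R2→A 11·14=154, R3→A 3·19=57, R4→A 8·17=136, R5→A 9·22=198, R6→A 11·4=44. Service 639; fixed 293; total 932.
{A, C}: R1→A 2·25=50, R2→C 7·14=98, R3→A 3·19=57, R4→A 8·17=136, R5→A 9·22=198, R6→C 9·4=36. Service 575; fixed 874; total 1449.
{C}: service 896 + fixed 581 = 1477
{A, B, C, D}: R1→A 2·25=50, R2→B 3·14=42, R3→A 3·19=57, R4→A 8·17=136, R5→A 9·22=198, R6→D 3·4=12. Service 495; fixed 2265; total 2760.
(All 15 nonempty subsets were checked; A only is lowest.)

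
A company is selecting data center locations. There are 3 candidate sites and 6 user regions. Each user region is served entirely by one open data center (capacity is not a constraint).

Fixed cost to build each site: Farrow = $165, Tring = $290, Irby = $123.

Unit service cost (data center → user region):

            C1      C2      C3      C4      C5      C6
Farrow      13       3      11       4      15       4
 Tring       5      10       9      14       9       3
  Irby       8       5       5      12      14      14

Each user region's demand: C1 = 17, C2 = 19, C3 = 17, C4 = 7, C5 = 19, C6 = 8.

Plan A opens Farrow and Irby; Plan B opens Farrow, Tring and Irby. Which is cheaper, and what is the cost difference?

Plan A: {Farrow, Irby}: C1→Irby 8·17=136, C2→Farrow 3·19=57, C3→Irby 5·17=85, C4→Farrow 4·7=28, C5→Irby 14·19=266, C6→Farrow 4·8=32. Service 604; fixed 288; total 892.
Plan B: {Farrow, Tring, Irby}: C1→Tring 5·17=85, C2→Farrow 3·19=57, C3→Irby 5·17=85, C4→Farrow 4·7=28, C5→Tring 9·19=171, C6→Tring 3·8=24. Service 450; fixed 578; total 1028.
Difference: |892 − 1028| = 136.

Plan A is cheaper by 136.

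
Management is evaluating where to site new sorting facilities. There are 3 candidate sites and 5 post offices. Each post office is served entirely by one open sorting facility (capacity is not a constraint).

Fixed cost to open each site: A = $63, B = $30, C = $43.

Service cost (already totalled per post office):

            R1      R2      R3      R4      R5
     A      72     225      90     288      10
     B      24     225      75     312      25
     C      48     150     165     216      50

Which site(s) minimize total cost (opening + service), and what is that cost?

For any fixed open set, each post office goes to its cheapest open site; total = fixed + service.
{B, C}: R1→B 24, R2→C 150, R3→B 75, R4→C 216, R5→B 25. Service 490; fixed 73; total 563.
{A, B, C}: service 475 + fixed 136 = 611
{A, C}: R1→C 48, R2→C 150, R3→A 90, R4→C 216, R5→A 10. Service 514; fixed 106; total 620.
{B}: service 661 + fixed 30 = 691
No other subset beats 563.

Open B and C; minimum total cost 563.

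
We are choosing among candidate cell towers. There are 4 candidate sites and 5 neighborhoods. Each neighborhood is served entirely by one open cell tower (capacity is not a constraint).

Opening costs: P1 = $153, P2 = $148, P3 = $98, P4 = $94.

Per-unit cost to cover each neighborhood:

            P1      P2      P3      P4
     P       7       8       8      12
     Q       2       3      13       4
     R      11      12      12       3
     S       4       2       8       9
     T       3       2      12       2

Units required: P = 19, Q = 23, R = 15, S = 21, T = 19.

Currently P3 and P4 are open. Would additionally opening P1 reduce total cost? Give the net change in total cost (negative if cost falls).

No — net change +4 (cost rises by 4).

Current service cost with {P3, P4}: 495.
Adding P1: each neighborhood re-picks its cheapest; new service cost 346, saving 149.
Extra fixed cost: 153. Net change = 153 − 149 = 4.
(Totals: 687 → 691.)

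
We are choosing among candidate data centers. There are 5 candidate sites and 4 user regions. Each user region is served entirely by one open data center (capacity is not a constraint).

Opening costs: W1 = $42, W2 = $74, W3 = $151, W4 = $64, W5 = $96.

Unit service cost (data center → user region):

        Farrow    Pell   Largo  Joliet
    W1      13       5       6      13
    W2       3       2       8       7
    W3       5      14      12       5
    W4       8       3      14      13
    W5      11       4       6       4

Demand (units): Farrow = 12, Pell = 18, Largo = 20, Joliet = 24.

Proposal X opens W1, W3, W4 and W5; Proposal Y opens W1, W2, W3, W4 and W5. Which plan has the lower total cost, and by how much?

Proposal X: {W1, W3, W4, W5}: Farrow→W3 5·12=60, Pell→W4 3·18=54, Largo→W1 6·20=120, Joliet→W5 4·24=96. Service 330; fixed 353; total 683.
Proposal Y: {W1, W2, W3, W4, W5}: Farrow→W2 3·12=36, Pell→W2 2·18=36, Largo→W1 6·20=120, Joliet→W5 4·24=96. Service 288; fixed 427; total 715.
Difference: |683 − 715| = 32.

Proposal X is cheaper by 32.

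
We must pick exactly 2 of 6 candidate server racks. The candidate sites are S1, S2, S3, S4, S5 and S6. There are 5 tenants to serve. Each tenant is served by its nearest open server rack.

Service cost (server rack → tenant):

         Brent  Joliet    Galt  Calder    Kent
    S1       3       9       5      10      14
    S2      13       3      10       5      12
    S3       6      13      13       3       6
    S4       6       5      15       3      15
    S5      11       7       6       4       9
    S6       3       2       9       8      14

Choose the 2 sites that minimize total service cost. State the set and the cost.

With exactly 2 open, each tenant uses its cheapest among the chosen.
{S3, S6}: Brent→S6 3, Joliet→S6 2, Galt→S6 9, Calder→S3 3, Kent→S3 6. Service cost 23.
{S5, S6}: service cost 24
{S1, S3}: service cost 26
Among all 15 size-2 choices, {S3, S6} is lowest.

Choose S3 and S6; total service cost 23.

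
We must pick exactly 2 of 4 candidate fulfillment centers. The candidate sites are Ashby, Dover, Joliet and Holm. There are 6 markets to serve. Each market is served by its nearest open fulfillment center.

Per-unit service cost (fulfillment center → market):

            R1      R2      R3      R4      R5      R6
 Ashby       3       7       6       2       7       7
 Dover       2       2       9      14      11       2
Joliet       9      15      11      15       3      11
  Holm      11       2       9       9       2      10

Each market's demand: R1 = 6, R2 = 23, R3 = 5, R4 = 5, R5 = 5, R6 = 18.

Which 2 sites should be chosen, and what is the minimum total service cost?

With exactly 2 open, each market uses its cheapest among the chosen.
{Ashby, Dover}: R1→Dover 2·6=12, R2→Dover 2·23=46, R3→Ashby 6·5=30, R4→Ashby 2·5=10, R5→Ashby 7·5=35, R6→Dover 2·18=36. Service cost 169.
{Dover, Holm}: service cost 194
{Dover, Joliet}: service cost 224
Among all 6 size-2 choices, {Ashby, Dover} is lowest.

Choose Ashby and Dover; total service cost 169.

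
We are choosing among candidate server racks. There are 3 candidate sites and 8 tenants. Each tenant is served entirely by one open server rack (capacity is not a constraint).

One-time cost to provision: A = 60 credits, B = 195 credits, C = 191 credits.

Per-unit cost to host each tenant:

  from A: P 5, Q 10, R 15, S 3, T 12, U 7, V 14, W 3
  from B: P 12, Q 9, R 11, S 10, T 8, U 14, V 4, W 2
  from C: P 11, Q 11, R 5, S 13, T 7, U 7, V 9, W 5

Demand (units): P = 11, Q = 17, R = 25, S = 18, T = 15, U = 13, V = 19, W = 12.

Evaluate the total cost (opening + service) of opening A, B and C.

Total cost: 1129

Each tenant is assigned to its cheapest site among the open ones.
{A, B, C}: P→A 5·11=55, Q→B 9·17=153, R→C 5·25=125, S→A 3·18=54, T→C 7·15=105, U→A 7·13=91, V→B 4·19=76, W→B 2·12=24. Service 683; fixed 446; total 1129.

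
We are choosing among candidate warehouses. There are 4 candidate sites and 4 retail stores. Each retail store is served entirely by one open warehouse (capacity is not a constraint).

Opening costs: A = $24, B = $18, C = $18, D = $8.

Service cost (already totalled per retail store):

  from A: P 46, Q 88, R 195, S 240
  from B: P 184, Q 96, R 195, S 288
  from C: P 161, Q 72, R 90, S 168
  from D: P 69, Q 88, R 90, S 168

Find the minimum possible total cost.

For any fixed open set, each retail store goes to its cheapest open site; total = fixed + service.
{A, C}: P→A 46, Q→C 72, R→C 90, S→C 168. Service 376; fixed 42; total 418.
{D}: service 415 + fixed 8 = 423
{A, D}: P→A 46, Q→A 88, R→D 90, S→D 168. Service 392; fixed 32; total 424.
{A, B, C, D}: service 376 + fixed 68 = 444
(All 15 nonempty subsets were checked; A and C is lowest.)

Minimum total cost: 418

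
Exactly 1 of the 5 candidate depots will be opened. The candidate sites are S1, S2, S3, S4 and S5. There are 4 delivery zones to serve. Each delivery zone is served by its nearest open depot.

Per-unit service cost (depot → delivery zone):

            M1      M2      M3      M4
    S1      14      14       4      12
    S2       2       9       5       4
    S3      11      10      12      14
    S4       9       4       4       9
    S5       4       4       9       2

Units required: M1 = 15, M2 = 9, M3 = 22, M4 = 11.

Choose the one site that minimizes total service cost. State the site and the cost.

With exactly 1 open, each delivery zone uses its cheapest among the chosen.
{S2}: M1→S2 2·15=30, M2→S2 9·9=81, M3→S2 5·22=110, M4→S2 4·11=44. Service cost 265.
{S5}: service cost 316
{S4}: service cost 358
Among all 5 size-1 choices, {S2} is lowest.

Choose S2 only; total service cost 265.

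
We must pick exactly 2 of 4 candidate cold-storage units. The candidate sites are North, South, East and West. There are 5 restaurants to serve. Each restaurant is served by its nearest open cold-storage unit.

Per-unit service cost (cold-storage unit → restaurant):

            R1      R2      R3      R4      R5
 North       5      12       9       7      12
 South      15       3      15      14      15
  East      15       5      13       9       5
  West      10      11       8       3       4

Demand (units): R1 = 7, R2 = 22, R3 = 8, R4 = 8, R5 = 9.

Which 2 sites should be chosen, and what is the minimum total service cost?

Choose South and West; total service cost 260.

With exactly 2 open, each restaurant uses its cheapest among the chosen.
{South, West}: R1→West 10·7=70, R2→South 3·22=66, R3→West 8·8=64, R4→West 3·8=24, R5→West 4·9=36. Service cost 260.
{East, West}: service cost 304
{North, East}: service cost 318
Among all 6 size-2 choices, {South, West} is lowest.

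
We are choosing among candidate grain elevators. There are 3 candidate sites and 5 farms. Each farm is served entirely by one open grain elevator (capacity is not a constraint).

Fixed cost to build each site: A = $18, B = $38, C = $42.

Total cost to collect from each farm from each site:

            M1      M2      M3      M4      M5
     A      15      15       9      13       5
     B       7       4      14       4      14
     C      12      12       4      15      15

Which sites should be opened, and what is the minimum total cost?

Open A only; minimum total cost 75.

For any fixed open set, each farm goes to its cheapest open site; total = fixed + service.
{A}: M1→A 15, M2→A 15, M3→A 9, M4→A 13, M5→A 5. Service 57; fixed 18; total 75.
{B}: service 43 + fixed 38 = 81
{A, B}: service 29 + fixed 56 = 85
{A, B, C}: service 24 + fixed 98 = 122
No other subset beats 75.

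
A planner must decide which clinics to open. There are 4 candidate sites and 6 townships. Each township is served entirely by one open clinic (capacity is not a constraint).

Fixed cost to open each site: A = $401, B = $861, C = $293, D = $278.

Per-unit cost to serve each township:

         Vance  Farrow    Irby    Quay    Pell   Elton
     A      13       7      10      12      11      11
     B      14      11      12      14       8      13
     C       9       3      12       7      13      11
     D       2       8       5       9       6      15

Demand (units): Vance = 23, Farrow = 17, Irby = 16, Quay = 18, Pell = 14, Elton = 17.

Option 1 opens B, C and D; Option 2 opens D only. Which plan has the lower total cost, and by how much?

Option 2 is cheaper by 965.

Option 1: {B, C, D}: Vance→D 2·23=46, Farrow→C 3·17=51, Irby→D 5·16=80, Quay→C 7·18=126, Pell→D 6·14=84, Elton→C 11·17=187. Service 574; fixed 1432; total 2006.
Option 2: {D}: Vance→D 2·23=46, Farrow→D 8·17=136, Irby→D 5·16=80, Quay→D 9·18=162, Pell→D 6·14=84, Elton→D 15·17=255. Service 763; fixed 278; total 1041.
Difference: |2006 − 1041| = 965.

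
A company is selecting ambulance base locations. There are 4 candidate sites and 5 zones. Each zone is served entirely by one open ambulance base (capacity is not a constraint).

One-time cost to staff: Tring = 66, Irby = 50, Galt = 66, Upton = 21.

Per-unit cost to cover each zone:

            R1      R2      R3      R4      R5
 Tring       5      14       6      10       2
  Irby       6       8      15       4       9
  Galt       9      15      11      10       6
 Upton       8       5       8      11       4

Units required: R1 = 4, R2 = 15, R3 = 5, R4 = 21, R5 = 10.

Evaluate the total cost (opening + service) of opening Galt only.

Total cost: 652

Each zone is assigned to its cheapest site among the open ones.
{Galt}: R1→Galt 9·4=36, R2→Galt 15·15=225, R3→Galt 11·5=55, R4→Galt 10·21=210, R5→Galt 6·10=60. Service 586; fixed 66; total 652.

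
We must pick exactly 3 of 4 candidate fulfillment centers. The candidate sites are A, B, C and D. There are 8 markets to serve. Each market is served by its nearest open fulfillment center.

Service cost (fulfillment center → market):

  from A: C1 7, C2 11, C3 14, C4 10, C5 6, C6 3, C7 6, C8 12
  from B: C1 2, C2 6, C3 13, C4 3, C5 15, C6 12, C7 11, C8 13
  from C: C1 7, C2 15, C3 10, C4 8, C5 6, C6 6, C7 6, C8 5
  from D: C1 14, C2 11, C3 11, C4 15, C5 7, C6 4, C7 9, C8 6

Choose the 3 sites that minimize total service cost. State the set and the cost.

Choose A, B and C; total service cost 41.

With exactly 3 open, each market uses its cheapest among the chosen.
{A, B, C}: C1→B 2, C2→B 6, C3→C 10, C4→B 3, C5→A 6, C6→A 3, C7→A 6, C8→C 5. Service cost 41.
{B, C, D}: service cost 42
{A, B, D}: service cost 43
Among all 4 size-3 choices, {A, B, C} is lowest.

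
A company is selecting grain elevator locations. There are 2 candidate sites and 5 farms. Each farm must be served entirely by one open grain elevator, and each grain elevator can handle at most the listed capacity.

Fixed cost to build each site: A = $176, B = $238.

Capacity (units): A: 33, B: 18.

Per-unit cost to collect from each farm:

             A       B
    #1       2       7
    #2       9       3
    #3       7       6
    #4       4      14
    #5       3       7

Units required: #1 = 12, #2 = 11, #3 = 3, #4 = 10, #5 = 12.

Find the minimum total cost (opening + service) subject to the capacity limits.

Open {A, B}: #1→A 2·12=24, #2→A 9·11=99, #3→B 6·3=18, #4→A 4·10=40, #5→B 7·12=84.
Loads: A carries 33/33, B carries 15/18. Service 265; fixed 414; total 679.
Next best feasible plan costs 691.

Minimum total cost: 679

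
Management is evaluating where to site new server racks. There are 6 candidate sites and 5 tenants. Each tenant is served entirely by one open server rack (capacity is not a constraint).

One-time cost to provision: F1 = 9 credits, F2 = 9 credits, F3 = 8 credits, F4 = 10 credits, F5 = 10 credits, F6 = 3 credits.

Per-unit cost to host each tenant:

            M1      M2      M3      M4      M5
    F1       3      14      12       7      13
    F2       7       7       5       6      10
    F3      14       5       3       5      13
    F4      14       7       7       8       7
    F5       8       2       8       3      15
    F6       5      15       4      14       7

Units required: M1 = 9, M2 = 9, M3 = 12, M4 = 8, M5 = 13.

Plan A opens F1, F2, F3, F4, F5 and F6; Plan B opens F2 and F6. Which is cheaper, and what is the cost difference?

Plan A: {F1, F2, F3, F4, F5, F6}: M1→F1 3·9=27, M2→F5 2·9=18, M3→F3 3·12=36, M4→F5 3·8=24, M5→F4 7·13=91. Service 196; fixed 49; total 245.
Plan B: {F2, F6}: M1→F6 5·9=45, M2→F2 7·9=63, M3→F6 4·12=48, M4→F2 6·8=48, M5→F6 7·13=91. Service 295; fixed 12; total 307.
Difference: |245 − 307| = 62.

Plan A is cheaper by 62.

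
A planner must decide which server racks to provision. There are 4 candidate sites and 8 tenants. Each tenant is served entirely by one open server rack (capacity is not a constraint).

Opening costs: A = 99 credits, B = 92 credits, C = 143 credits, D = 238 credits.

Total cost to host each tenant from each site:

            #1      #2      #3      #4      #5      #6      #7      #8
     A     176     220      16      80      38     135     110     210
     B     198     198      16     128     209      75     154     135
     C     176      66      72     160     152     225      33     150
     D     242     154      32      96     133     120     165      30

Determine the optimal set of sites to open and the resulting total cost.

Open A and C; minimum total cost 936.

For any fixed open set, each tenant goes to its cheapest open site; total = fixed + service.
{A, C}: #1→A 176, #2→C 66, #3→A 16, #4→A 80, #5→A 38, #6→A 135, #7→C 33, #8→C 150. Service 694; fixed 242; total 936.
{A, B, C}: service 619 + fixed 334 = 953
{B, C}: service 781 + fixed 235 = 1016
{A, B, C, D}: #1→A 176, #2→C 66, #3→A 16, #4→A 80, #5→A 38, #6→B 75, #7→C 33, #8→D 30. Service 514; fixed 572; total 1086.
(All 15 nonempty subsets were checked; A and C is lowest.)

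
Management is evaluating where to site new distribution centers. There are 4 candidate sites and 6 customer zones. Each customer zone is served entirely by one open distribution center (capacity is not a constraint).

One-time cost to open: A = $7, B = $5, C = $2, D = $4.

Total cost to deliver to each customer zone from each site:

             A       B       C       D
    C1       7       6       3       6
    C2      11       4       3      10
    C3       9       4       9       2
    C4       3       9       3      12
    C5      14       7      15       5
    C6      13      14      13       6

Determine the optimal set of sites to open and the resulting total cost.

For any fixed open set, each customer zone goes to its cheapest open site; total = fixed + service.
{C, D}: C1→C 3, C2→C 3, C3→D 2, C4→C 3, C5→D 5, C6→D 6. Service 22; fixed 6; total 28.
{B, C, D}: service 22 + fixed 11 = 33
{A, C, D}: C1→C 3, C2→C 3, C3→D 2, C4→A 3, C5→D 5, C6→D 6. Service 22; fixed 13; total 35.
{A, B, C, D}: service 22 + fixed 18 = 40
(All 15 nonempty subsets were checked; C and D is lowest.)

Open C and D; minimum total cost 28.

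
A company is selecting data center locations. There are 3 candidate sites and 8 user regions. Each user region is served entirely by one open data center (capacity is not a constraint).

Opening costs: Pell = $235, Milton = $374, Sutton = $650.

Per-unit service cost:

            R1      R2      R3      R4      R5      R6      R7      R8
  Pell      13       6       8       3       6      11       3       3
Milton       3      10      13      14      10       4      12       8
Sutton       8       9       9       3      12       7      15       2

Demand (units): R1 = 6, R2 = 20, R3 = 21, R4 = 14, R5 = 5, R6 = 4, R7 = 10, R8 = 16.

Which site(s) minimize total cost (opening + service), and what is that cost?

Open Pell only; minimum total cost 795.

For any fixed open set, each user region goes to its cheapest open site; total = fixed + service.
{Pell}: R1→Pell 13·6=78, R2→Pell 6·20=120, R3→Pell 8·21=168, R4→Pell 3·14=42, R5→Pell 6·5=30, R6→Pell 11·4=44, R7→Pell 3·10=30, R8→Pell 3·16=48. Service 560; fixed 235; total 795.
{Pell, Milton}: R1→Milton 3·6=18, R2→Pell 6·20=120, R3→Pell 8·21=168, R4→Pell 3·14=42, R5→Pell 6·5=30, R6→Milton 4·4=16, R7→Pell 3·10=30, R8→Pell 3·16=48. Service 472; fixed 609; total 1081.
{Milton}: service 1001 + fixed 374 = 1375
{Pell, Milton, Sutton}: service 456 + fixed 1259 = 1715
No other subset beats 795.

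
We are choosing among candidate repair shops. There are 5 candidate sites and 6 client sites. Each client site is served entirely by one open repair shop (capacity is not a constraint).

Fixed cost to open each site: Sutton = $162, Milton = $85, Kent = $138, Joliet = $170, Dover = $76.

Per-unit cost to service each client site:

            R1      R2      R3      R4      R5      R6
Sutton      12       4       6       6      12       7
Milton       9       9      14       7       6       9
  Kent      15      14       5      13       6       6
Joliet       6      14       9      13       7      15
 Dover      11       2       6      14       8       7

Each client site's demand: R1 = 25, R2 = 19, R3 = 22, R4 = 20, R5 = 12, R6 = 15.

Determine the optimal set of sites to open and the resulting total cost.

For any fixed open set, each client site goes to its cheapest open site; total = fixed + service.
{Milton, Dover}: R1→Milton 9·25=225, R2→Dover 2·19=38, R3→Dover 6·22=132, R4→Milton 7·20=140, R5→Milton 6·12=72, R6→Dover 7·15=105. Service 712; fixed 161; total 873.
{Milton, Joliet, Dover}: service 637 + fixed 331 = 968
{Milton, Kent, Dover}: R1→Milton 9·25=225, R2→Dover 2·19=38, R3→Kent 5·22=110, R4→Milton 7·20=140, R5→Milton 6·12=72, R6→Kent 6·15=90. Service 675; fixed 299; total 974.
{Sutton, Milton, Kent, Joliet, Dover}: service 580 + fixed 631 = 1211
No other subset beats 873.

Open Milton and Dover; minimum total cost 873.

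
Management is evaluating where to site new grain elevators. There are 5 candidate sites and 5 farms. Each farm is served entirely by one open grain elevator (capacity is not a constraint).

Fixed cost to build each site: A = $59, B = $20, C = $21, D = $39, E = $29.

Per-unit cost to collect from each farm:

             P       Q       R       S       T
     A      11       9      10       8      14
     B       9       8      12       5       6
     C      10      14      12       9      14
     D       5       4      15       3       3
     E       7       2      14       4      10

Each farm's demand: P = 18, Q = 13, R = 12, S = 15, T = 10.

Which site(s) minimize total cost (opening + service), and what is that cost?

Open B and D; minimum total cost 420.

For any fixed open set, each farm goes to its cheapest open site; total = fixed + service.
{B, D}: P→D 5·18=90, Q→D 4·13=52, R→B 12·12=144, S→D 3·15=45, T→D 3·10=30. Service 361; fixed 59; total 420.
{C, D}: P→D 5·18=90, Q→D 4·13=52, R→C 12·12=144, S→D 3·15=45, T→D 3·10=30. Service 361; fixed 60; total 421.
{B, D, E}: service 335 + fixed 88 = 423
{A, B, C, D, E}: service 311 + fixed 168 = 479
No other subset beats 420.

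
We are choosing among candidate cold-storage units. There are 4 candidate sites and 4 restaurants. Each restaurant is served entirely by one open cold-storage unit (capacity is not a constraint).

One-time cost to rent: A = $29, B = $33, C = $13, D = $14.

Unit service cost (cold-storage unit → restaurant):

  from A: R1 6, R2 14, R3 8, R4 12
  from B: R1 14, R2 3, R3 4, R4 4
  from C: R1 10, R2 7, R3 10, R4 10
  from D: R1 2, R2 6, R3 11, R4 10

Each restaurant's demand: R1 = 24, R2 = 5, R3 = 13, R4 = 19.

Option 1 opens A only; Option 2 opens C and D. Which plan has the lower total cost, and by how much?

Option 1: {A}: R1→A 6·24=144, R2→A 14·5=70, R3→A 8·13=104, R4→A 12·19=228. Service 546; fixed 29; total 575.
Option 2: {C, D}: R1→D 2·24=48, R2→D 6·5=30, R3→C 10·13=130, R4→C 10·19=190. Service 398; fixed 27; total 425.
Difference: |575 − 425| = 150.

Option 2 is cheaper by 150.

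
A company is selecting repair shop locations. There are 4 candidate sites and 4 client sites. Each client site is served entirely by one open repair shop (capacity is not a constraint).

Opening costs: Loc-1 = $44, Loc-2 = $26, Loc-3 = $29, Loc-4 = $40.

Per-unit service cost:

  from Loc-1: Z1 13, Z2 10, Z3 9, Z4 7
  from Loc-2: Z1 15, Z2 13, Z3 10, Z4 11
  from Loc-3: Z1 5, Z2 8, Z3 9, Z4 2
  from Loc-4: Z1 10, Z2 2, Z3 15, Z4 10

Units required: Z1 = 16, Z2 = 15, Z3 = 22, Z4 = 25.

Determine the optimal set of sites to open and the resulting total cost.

For any fixed open set, each client site goes to its cheapest open site; total = fixed + service.
{Loc-3, Loc-4}: Z1→Loc-3 5·16=80, Z2→Loc-4 2·15=30, Z3→Loc-3 9·22=198, Z4→Loc-3 2·25=50. Service 358; fixed 69; total 427.
{Loc-2, Loc-3, Loc-4}: Z1→Loc-3 5·16=80, Z2→Loc-4 2·15=30, Z3→Loc-3 9·22=198, Z4→Loc-3 2·25=50. Service 358; fixed 95; total 453.
{Loc-1, Loc-3, Loc-4}: Z1→Loc-3 5·16=80, Z2→Loc-4 2·15=30, Z3→Loc-1 9·22=198, Z4→Loc-3 2·25=50. Service 358; fixed 113; total 471.
{Loc-1, Loc-2, Loc-3, Loc-4}: Z1→Loc-3 5·16=80, Z2→Loc-4 2·15=30, Z3→Loc-1 9·22=198, Z4→Loc-3 2·25=50. Service 358; fixed 139; total 497.
No other subset beats 427.

Open Loc-3 and Loc-4; minimum total cost 427.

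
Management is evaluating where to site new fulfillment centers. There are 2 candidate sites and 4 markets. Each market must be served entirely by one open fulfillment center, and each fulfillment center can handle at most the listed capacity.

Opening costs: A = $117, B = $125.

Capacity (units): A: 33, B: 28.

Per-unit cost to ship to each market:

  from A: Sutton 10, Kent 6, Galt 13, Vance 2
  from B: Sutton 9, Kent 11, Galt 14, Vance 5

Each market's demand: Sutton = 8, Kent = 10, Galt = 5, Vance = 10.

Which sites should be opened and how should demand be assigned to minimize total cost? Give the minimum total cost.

Open {A}: Sutton→A 10·8=80, Kent→A 6·10=60, Galt→A 13·5=65, Vance→A 2·10=20.
Loads: A carries 33/33. Service 225; fixed 117; total 342.
Next best feasible plan costs 459.

Minimum total cost: 342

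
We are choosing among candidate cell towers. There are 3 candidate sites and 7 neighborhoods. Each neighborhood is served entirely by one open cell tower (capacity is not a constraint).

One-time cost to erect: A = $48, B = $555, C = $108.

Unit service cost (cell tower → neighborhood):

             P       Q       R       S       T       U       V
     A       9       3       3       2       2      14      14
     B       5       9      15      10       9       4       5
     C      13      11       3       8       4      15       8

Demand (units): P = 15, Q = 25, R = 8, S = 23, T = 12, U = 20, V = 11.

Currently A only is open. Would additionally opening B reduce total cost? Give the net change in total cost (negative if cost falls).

No — net change +196 (cost rises by 196).

Current service cost with {A}: 738.
Adding B: each neighborhood re-picks its cheapest; new service cost 379, saving 359.
Extra fixed cost: 555. Net change = 555 − 359 = 196.
(Totals: 786 → 982.)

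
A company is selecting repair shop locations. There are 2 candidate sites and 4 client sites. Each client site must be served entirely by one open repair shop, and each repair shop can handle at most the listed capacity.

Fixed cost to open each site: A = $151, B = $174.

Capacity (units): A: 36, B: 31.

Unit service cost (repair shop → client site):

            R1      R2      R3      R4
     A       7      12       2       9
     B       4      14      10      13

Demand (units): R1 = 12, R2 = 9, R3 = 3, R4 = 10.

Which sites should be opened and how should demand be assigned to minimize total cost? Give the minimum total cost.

Open {A}: R1→A 7·12=84, R2→A 12·9=108, R3→A 2·3=6, R4→A 9·10=90.
Loads: A carries 34/36. Service 288; fixed 151; total 439.
Next best feasible plan costs 577.

Minimum total cost: 439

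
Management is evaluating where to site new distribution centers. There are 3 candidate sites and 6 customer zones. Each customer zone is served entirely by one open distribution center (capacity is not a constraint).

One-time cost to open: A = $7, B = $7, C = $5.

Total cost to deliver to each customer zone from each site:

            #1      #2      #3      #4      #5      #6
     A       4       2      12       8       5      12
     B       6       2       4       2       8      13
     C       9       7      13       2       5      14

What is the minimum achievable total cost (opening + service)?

For any fixed open set, each customer zone goes to its cheapest open site; total = fixed + service.
{B}: #1→B 6, #2→B 2, #3→B 4, #4→B 2, #5→B 8, #6→B 13. Service 35; fixed 7; total 42.
{A, B}: #1→A 4, #2→A 2, #3→B 4, #4→B 2, #5→A 5, #6→A 12. Service 29; fixed 14; total 43.
{B, C}: #1→B 6, #2→B 2, #3→B 4, #4→B 2, #5→C 5, #6→B 13. Service 32; fixed 12; total 44.
{A, B, C}: #1→A 4, #2→A 2, #3→B 4, #4→B 2, #5→A 5, #6→A 12. Service 29; fixed 19; total 48.
No other subset beats 42.

Minimum total cost: 42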